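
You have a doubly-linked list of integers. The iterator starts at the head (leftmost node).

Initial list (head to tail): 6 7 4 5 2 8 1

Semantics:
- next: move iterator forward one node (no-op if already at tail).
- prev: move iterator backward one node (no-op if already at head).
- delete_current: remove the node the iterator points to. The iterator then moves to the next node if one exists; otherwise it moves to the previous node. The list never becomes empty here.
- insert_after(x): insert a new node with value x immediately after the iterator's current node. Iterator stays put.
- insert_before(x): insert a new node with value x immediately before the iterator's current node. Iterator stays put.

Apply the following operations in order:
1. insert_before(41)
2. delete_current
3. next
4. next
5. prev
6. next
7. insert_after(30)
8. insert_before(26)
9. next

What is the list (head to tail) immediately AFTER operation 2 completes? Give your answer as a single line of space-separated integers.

After 1 (insert_before(41)): list=[41, 6, 7, 4, 5, 2, 8, 1] cursor@6
After 2 (delete_current): list=[41, 7, 4, 5, 2, 8, 1] cursor@7

Answer: 41 7 4 5 2 8 1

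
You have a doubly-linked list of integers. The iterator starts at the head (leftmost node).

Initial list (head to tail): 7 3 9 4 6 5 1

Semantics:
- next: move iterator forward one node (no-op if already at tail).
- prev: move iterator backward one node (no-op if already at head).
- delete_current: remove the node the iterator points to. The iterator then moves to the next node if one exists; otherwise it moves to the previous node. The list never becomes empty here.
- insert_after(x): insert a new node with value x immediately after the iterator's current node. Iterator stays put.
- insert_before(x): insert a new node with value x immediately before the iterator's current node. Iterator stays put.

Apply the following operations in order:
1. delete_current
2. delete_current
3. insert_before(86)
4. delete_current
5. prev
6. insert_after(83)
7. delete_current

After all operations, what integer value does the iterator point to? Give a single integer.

After 1 (delete_current): list=[3, 9, 4, 6, 5, 1] cursor@3
After 2 (delete_current): list=[9, 4, 6, 5, 1] cursor@9
After 3 (insert_before(86)): list=[86, 9, 4, 6, 5, 1] cursor@9
After 4 (delete_current): list=[86, 4, 6, 5, 1] cursor@4
After 5 (prev): list=[86, 4, 6, 5, 1] cursor@86
After 6 (insert_after(83)): list=[86, 83, 4, 6, 5, 1] cursor@86
After 7 (delete_current): list=[83, 4, 6, 5, 1] cursor@83

Answer: 83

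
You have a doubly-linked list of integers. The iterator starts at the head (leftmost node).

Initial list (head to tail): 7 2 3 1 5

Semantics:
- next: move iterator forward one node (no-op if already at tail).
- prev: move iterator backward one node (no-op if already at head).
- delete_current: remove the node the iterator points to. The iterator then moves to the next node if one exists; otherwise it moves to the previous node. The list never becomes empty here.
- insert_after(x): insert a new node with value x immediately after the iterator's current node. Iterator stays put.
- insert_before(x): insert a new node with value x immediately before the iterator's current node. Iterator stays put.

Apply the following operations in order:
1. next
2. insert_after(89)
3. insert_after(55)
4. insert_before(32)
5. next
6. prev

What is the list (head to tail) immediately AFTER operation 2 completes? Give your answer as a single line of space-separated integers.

Answer: 7 2 89 3 1 5

Derivation:
After 1 (next): list=[7, 2, 3, 1, 5] cursor@2
After 2 (insert_after(89)): list=[7, 2, 89, 3, 1, 5] cursor@2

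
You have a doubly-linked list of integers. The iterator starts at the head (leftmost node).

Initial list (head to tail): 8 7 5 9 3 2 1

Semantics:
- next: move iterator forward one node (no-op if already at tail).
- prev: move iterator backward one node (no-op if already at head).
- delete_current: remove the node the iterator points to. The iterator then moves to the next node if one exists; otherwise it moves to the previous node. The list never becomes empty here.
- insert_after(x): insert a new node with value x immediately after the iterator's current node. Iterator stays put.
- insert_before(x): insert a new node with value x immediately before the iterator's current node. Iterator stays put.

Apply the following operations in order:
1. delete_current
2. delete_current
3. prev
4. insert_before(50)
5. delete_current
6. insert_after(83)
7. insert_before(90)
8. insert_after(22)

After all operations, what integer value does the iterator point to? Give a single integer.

Answer: 9

Derivation:
After 1 (delete_current): list=[7, 5, 9, 3, 2, 1] cursor@7
After 2 (delete_current): list=[5, 9, 3, 2, 1] cursor@5
After 3 (prev): list=[5, 9, 3, 2, 1] cursor@5
After 4 (insert_before(50)): list=[50, 5, 9, 3, 2, 1] cursor@5
After 5 (delete_current): list=[50, 9, 3, 2, 1] cursor@9
After 6 (insert_after(83)): list=[50, 9, 83, 3, 2, 1] cursor@9
After 7 (insert_before(90)): list=[50, 90, 9, 83, 3, 2, 1] cursor@9
After 8 (insert_after(22)): list=[50, 90, 9, 22, 83, 3, 2, 1] cursor@9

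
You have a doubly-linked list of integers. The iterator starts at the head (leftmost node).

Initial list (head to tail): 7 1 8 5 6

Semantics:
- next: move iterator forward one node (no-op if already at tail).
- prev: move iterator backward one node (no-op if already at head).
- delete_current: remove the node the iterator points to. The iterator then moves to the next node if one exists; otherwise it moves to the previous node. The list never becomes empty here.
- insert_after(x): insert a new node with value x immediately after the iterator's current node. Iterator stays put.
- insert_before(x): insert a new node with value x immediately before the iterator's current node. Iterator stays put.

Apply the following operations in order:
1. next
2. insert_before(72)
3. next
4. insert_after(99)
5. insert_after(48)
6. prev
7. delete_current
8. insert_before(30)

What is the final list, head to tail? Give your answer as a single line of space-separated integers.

Answer: 7 72 30 8 48 99 5 6

Derivation:
After 1 (next): list=[7, 1, 8, 5, 6] cursor@1
After 2 (insert_before(72)): list=[7, 72, 1, 8, 5, 6] cursor@1
After 3 (next): list=[7, 72, 1, 8, 5, 6] cursor@8
After 4 (insert_after(99)): list=[7, 72, 1, 8, 99, 5, 6] cursor@8
After 5 (insert_after(48)): list=[7, 72, 1, 8, 48, 99, 5, 6] cursor@8
After 6 (prev): list=[7, 72, 1, 8, 48, 99, 5, 6] cursor@1
After 7 (delete_current): list=[7, 72, 8, 48, 99, 5, 6] cursor@8
After 8 (insert_before(30)): list=[7, 72, 30, 8, 48, 99, 5, 6] cursor@8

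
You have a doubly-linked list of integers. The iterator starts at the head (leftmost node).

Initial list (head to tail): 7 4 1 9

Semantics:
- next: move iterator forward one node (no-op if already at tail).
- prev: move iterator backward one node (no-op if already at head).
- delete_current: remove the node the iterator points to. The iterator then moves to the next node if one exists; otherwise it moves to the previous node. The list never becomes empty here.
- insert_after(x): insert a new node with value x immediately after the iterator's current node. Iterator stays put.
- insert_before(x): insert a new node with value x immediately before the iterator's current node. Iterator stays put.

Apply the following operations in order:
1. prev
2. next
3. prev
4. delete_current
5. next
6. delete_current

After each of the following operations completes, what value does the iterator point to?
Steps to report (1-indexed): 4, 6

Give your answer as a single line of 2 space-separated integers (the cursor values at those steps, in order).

After 1 (prev): list=[7, 4, 1, 9] cursor@7
After 2 (next): list=[7, 4, 1, 9] cursor@4
After 3 (prev): list=[7, 4, 1, 9] cursor@7
After 4 (delete_current): list=[4, 1, 9] cursor@4
After 5 (next): list=[4, 1, 9] cursor@1
After 6 (delete_current): list=[4, 9] cursor@9

Answer: 4 9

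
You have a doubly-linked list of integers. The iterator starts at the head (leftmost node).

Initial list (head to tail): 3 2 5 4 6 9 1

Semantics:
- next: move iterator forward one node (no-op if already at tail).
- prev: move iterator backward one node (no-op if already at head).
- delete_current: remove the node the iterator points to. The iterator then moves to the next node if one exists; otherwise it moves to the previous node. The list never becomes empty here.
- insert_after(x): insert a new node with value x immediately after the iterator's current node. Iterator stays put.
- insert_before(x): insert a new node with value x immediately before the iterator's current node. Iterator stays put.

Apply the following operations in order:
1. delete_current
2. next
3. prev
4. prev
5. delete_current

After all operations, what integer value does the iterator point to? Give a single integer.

Answer: 5

Derivation:
After 1 (delete_current): list=[2, 5, 4, 6, 9, 1] cursor@2
After 2 (next): list=[2, 5, 4, 6, 9, 1] cursor@5
After 3 (prev): list=[2, 5, 4, 6, 9, 1] cursor@2
After 4 (prev): list=[2, 5, 4, 6, 9, 1] cursor@2
After 5 (delete_current): list=[5, 4, 6, 9, 1] cursor@5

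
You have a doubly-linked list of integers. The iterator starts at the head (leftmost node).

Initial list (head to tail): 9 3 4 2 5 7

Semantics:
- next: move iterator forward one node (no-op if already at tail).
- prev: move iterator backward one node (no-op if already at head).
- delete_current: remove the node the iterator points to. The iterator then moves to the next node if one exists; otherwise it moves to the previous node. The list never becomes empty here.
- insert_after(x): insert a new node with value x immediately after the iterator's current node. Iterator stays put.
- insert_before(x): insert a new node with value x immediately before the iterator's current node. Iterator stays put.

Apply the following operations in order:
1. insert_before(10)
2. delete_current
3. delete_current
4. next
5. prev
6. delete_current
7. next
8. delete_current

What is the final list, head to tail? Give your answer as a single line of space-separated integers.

Answer: 10 2 7

Derivation:
After 1 (insert_before(10)): list=[10, 9, 3, 4, 2, 5, 7] cursor@9
After 2 (delete_current): list=[10, 3, 4, 2, 5, 7] cursor@3
After 3 (delete_current): list=[10, 4, 2, 5, 7] cursor@4
After 4 (next): list=[10, 4, 2, 5, 7] cursor@2
After 5 (prev): list=[10, 4, 2, 5, 7] cursor@4
After 6 (delete_current): list=[10, 2, 5, 7] cursor@2
After 7 (next): list=[10, 2, 5, 7] cursor@5
After 8 (delete_current): list=[10, 2, 7] cursor@7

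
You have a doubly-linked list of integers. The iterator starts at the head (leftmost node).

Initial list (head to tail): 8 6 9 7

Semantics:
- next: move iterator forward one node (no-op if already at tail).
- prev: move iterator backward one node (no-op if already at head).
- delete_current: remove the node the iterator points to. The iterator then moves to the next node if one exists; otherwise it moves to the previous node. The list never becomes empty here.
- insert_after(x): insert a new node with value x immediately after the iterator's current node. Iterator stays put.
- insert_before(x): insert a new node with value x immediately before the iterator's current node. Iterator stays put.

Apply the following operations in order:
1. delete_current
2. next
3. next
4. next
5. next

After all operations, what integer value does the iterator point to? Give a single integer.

Answer: 7

Derivation:
After 1 (delete_current): list=[6, 9, 7] cursor@6
After 2 (next): list=[6, 9, 7] cursor@9
After 3 (next): list=[6, 9, 7] cursor@7
After 4 (next): list=[6, 9, 7] cursor@7
After 5 (next): list=[6, 9, 7] cursor@7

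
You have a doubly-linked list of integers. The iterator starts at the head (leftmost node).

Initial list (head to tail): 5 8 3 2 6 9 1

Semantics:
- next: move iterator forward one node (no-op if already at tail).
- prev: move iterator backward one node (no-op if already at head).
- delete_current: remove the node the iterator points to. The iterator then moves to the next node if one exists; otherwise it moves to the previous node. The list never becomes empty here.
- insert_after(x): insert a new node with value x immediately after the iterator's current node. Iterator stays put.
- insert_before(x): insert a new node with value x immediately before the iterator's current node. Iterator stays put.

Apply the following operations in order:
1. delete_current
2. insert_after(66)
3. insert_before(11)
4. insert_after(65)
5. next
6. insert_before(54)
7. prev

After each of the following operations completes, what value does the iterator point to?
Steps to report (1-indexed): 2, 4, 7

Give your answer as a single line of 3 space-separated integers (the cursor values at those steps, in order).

After 1 (delete_current): list=[8, 3, 2, 6, 9, 1] cursor@8
After 2 (insert_after(66)): list=[8, 66, 3, 2, 6, 9, 1] cursor@8
After 3 (insert_before(11)): list=[11, 8, 66, 3, 2, 6, 9, 1] cursor@8
After 4 (insert_after(65)): list=[11, 8, 65, 66, 3, 2, 6, 9, 1] cursor@8
After 5 (next): list=[11, 8, 65, 66, 3, 2, 6, 9, 1] cursor@65
After 6 (insert_before(54)): list=[11, 8, 54, 65, 66, 3, 2, 6, 9, 1] cursor@65
After 7 (prev): list=[11, 8, 54, 65, 66, 3, 2, 6, 9, 1] cursor@54

Answer: 8 8 54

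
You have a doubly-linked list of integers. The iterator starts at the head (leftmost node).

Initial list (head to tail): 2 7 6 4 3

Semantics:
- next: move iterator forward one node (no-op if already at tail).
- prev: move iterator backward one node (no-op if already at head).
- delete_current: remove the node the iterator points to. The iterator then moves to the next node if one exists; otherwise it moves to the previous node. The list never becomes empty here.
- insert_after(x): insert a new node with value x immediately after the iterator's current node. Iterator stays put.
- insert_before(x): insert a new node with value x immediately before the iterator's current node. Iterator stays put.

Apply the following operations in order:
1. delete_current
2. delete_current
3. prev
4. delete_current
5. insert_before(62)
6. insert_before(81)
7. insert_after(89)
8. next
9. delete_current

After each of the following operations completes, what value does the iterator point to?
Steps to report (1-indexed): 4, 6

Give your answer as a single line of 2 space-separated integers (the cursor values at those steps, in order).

After 1 (delete_current): list=[7, 6, 4, 3] cursor@7
After 2 (delete_current): list=[6, 4, 3] cursor@6
After 3 (prev): list=[6, 4, 3] cursor@6
After 4 (delete_current): list=[4, 3] cursor@4
After 5 (insert_before(62)): list=[62, 4, 3] cursor@4
After 6 (insert_before(81)): list=[62, 81, 4, 3] cursor@4
After 7 (insert_after(89)): list=[62, 81, 4, 89, 3] cursor@4
After 8 (next): list=[62, 81, 4, 89, 3] cursor@89
After 9 (delete_current): list=[62, 81, 4, 3] cursor@3

Answer: 4 4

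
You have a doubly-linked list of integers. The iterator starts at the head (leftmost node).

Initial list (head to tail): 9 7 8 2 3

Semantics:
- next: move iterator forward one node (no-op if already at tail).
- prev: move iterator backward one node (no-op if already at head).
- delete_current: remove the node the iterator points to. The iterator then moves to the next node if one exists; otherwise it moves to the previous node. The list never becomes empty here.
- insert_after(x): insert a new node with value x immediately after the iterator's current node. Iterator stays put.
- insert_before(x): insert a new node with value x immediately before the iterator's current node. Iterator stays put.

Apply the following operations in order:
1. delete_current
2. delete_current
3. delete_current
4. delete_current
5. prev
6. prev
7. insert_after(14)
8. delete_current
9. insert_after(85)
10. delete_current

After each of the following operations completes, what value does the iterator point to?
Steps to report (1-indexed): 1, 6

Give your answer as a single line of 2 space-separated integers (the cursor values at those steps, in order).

After 1 (delete_current): list=[7, 8, 2, 3] cursor@7
After 2 (delete_current): list=[8, 2, 3] cursor@8
After 3 (delete_current): list=[2, 3] cursor@2
After 4 (delete_current): list=[3] cursor@3
After 5 (prev): list=[3] cursor@3
After 6 (prev): list=[3] cursor@3
After 7 (insert_after(14)): list=[3, 14] cursor@3
After 8 (delete_current): list=[14] cursor@14
After 9 (insert_after(85)): list=[14, 85] cursor@14
After 10 (delete_current): list=[85] cursor@85

Answer: 7 3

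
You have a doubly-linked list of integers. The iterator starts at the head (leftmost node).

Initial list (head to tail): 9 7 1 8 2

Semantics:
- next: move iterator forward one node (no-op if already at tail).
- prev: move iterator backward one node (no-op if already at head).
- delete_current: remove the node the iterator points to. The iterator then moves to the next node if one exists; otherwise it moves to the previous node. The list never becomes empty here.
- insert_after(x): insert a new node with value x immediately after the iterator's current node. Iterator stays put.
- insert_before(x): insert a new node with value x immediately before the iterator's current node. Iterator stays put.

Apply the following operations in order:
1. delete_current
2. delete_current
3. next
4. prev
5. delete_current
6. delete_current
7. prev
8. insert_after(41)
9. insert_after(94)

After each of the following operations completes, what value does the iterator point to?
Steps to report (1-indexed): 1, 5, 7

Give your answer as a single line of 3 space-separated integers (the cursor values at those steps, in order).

Answer: 7 8 2

Derivation:
After 1 (delete_current): list=[7, 1, 8, 2] cursor@7
After 2 (delete_current): list=[1, 8, 2] cursor@1
After 3 (next): list=[1, 8, 2] cursor@8
After 4 (prev): list=[1, 8, 2] cursor@1
After 5 (delete_current): list=[8, 2] cursor@8
After 6 (delete_current): list=[2] cursor@2
After 7 (prev): list=[2] cursor@2
After 8 (insert_after(41)): list=[2, 41] cursor@2
After 9 (insert_after(94)): list=[2, 94, 41] cursor@2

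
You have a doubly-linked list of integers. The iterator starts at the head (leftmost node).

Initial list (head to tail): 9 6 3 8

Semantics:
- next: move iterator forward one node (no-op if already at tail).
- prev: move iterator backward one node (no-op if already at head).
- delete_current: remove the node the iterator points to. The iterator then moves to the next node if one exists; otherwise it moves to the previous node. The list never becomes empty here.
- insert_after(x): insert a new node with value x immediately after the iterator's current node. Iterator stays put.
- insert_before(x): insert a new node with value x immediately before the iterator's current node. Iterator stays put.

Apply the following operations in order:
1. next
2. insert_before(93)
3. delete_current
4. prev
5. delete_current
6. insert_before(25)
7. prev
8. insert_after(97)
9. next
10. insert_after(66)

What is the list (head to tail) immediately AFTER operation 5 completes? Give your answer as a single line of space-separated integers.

Answer: 9 3 8

Derivation:
After 1 (next): list=[9, 6, 3, 8] cursor@6
After 2 (insert_before(93)): list=[9, 93, 6, 3, 8] cursor@6
After 3 (delete_current): list=[9, 93, 3, 8] cursor@3
After 4 (prev): list=[9, 93, 3, 8] cursor@93
After 5 (delete_current): list=[9, 3, 8] cursor@3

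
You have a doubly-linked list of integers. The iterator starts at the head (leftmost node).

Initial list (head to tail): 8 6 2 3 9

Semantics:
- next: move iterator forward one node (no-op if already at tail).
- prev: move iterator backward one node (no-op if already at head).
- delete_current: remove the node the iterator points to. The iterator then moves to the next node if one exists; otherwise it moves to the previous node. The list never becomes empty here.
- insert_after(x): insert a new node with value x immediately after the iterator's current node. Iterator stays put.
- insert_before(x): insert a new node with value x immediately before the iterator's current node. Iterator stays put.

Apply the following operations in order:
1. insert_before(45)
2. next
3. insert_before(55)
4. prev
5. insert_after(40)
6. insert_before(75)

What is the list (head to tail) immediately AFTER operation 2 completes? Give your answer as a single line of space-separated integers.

After 1 (insert_before(45)): list=[45, 8, 6, 2, 3, 9] cursor@8
After 2 (next): list=[45, 8, 6, 2, 3, 9] cursor@6

Answer: 45 8 6 2 3 9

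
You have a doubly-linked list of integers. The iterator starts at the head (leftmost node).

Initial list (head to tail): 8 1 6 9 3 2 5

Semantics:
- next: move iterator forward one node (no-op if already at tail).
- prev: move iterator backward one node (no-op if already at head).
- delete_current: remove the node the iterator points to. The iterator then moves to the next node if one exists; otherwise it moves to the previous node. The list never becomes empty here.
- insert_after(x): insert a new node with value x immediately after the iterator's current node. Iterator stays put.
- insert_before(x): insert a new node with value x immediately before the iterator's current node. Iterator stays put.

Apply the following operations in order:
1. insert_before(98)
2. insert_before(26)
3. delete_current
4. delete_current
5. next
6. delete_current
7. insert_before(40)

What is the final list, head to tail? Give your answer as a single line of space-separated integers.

Answer: 98 26 6 40 3 2 5

Derivation:
After 1 (insert_before(98)): list=[98, 8, 1, 6, 9, 3, 2, 5] cursor@8
After 2 (insert_before(26)): list=[98, 26, 8, 1, 6, 9, 3, 2, 5] cursor@8
After 3 (delete_current): list=[98, 26, 1, 6, 9, 3, 2, 5] cursor@1
After 4 (delete_current): list=[98, 26, 6, 9, 3, 2, 5] cursor@6
After 5 (next): list=[98, 26, 6, 9, 3, 2, 5] cursor@9
After 6 (delete_current): list=[98, 26, 6, 3, 2, 5] cursor@3
After 7 (insert_before(40)): list=[98, 26, 6, 40, 3, 2, 5] cursor@3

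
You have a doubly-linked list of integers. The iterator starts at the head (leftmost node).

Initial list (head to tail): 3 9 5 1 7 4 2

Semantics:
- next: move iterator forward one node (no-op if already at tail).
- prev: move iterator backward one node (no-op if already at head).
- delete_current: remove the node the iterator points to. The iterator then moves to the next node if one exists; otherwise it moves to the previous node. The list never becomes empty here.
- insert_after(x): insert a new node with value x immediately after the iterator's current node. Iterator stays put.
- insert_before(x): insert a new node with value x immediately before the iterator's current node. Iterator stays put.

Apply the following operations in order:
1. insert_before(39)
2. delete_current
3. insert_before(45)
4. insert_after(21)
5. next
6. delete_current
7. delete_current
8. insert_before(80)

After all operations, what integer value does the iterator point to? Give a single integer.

Answer: 1

Derivation:
After 1 (insert_before(39)): list=[39, 3, 9, 5, 1, 7, 4, 2] cursor@3
After 2 (delete_current): list=[39, 9, 5, 1, 7, 4, 2] cursor@9
After 3 (insert_before(45)): list=[39, 45, 9, 5, 1, 7, 4, 2] cursor@9
After 4 (insert_after(21)): list=[39, 45, 9, 21, 5, 1, 7, 4, 2] cursor@9
After 5 (next): list=[39, 45, 9, 21, 5, 1, 7, 4, 2] cursor@21
After 6 (delete_current): list=[39, 45, 9, 5, 1, 7, 4, 2] cursor@5
After 7 (delete_current): list=[39, 45, 9, 1, 7, 4, 2] cursor@1
After 8 (insert_before(80)): list=[39, 45, 9, 80, 1, 7, 4, 2] cursor@1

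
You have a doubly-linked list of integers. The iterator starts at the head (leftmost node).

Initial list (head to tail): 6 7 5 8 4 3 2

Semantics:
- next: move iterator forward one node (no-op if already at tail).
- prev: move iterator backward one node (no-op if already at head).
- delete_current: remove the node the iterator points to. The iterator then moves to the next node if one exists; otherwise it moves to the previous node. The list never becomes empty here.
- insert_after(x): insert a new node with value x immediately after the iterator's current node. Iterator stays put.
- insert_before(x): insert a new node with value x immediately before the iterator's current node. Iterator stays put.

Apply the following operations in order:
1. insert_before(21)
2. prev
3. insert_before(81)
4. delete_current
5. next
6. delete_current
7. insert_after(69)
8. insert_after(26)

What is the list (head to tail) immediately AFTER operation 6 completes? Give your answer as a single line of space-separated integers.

Answer: 81 6 5 8 4 3 2

Derivation:
After 1 (insert_before(21)): list=[21, 6, 7, 5, 8, 4, 3, 2] cursor@6
After 2 (prev): list=[21, 6, 7, 5, 8, 4, 3, 2] cursor@21
After 3 (insert_before(81)): list=[81, 21, 6, 7, 5, 8, 4, 3, 2] cursor@21
After 4 (delete_current): list=[81, 6, 7, 5, 8, 4, 3, 2] cursor@6
After 5 (next): list=[81, 6, 7, 5, 8, 4, 3, 2] cursor@7
After 6 (delete_current): list=[81, 6, 5, 8, 4, 3, 2] cursor@5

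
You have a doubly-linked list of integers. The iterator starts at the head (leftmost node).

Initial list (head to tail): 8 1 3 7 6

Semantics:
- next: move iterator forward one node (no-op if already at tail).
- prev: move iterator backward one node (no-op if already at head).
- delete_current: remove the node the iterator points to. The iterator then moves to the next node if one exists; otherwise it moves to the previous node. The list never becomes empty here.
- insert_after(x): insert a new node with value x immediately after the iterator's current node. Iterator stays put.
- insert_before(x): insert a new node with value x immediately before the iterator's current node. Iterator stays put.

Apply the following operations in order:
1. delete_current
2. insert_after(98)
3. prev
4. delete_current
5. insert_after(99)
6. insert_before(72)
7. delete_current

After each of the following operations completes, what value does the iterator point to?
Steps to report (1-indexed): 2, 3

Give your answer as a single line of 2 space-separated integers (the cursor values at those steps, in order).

Answer: 1 1

Derivation:
After 1 (delete_current): list=[1, 3, 7, 6] cursor@1
After 2 (insert_after(98)): list=[1, 98, 3, 7, 6] cursor@1
After 3 (prev): list=[1, 98, 3, 7, 6] cursor@1
After 4 (delete_current): list=[98, 3, 7, 6] cursor@98
After 5 (insert_after(99)): list=[98, 99, 3, 7, 6] cursor@98
After 6 (insert_before(72)): list=[72, 98, 99, 3, 7, 6] cursor@98
After 7 (delete_current): list=[72, 99, 3, 7, 6] cursor@99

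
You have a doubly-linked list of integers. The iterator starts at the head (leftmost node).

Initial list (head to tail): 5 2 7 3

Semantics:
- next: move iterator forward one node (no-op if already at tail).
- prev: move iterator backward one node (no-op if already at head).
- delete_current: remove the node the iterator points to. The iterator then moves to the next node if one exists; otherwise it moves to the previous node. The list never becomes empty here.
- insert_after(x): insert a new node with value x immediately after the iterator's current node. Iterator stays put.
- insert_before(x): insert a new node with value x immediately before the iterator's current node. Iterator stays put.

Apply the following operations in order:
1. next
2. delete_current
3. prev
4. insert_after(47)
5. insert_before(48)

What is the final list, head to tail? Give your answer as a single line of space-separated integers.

Answer: 48 5 47 7 3

Derivation:
After 1 (next): list=[5, 2, 7, 3] cursor@2
After 2 (delete_current): list=[5, 7, 3] cursor@7
After 3 (prev): list=[5, 7, 3] cursor@5
After 4 (insert_after(47)): list=[5, 47, 7, 3] cursor@5
After 5 (insert_before(48)): list=[48, 5, 47, 7, 3] cursor@5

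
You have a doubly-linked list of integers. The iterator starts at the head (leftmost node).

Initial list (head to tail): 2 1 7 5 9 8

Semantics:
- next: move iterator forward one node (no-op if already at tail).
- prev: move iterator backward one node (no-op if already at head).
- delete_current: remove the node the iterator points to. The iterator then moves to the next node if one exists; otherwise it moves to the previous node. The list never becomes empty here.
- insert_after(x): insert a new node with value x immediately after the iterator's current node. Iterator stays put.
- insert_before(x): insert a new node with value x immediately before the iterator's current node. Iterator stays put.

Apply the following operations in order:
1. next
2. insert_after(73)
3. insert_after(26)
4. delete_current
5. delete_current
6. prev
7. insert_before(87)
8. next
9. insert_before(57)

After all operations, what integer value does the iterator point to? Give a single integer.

Answer: 73

Derivation:
After 1 (next): list=[2, 1, 7, 5, 9, 8] cursor@1
After 2 (insert_after(73)): list=[2, 1, 73, 7, 5, 9, 8] cursor@1
After 3 (insert_after(26)): list=[2, 1, 26, 73, 7, 5, 9, 8] cursor@1
After 4 (delete_current): list=[2, 26, 73, 7, 5, 9, 8] cursor@26
After 5 (delete_current): list=[2, 73, 7, 5, 9, 8] cursor@73
After 6 (prev): list=[2, 73, 7, 5, 9, 8] cursor@2
After 7 (insert_before(87)): list=[87, 2, 73, 7, 5, 9, 8] cursor@2
After 8 (next): list=[87, 2, 73, 7, 5, 9, 8] cursor@73
After 9 (insert_before(57)): list=[87, 2, 57, 73, 7, 5, 9, 8] cursor@73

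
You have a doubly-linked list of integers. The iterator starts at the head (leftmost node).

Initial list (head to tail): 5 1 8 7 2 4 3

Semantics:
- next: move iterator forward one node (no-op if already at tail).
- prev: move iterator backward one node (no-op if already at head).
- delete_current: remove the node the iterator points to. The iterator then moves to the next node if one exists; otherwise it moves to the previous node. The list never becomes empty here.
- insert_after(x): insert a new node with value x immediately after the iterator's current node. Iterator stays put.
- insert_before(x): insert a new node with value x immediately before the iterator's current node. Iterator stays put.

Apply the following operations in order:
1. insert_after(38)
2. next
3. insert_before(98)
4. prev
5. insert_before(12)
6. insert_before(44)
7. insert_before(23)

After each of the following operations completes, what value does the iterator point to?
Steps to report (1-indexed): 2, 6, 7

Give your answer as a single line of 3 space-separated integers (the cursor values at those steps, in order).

Answer: 38 98 98

Derivation:
After 1 (insert_after(38)): list=[5, 38, 1, 8, 7, 2, 4, 3] cursor@5
After 2 (next): list=[5, 38, 1, 8, 7, 2, 4, 3] cursor@38
After 3 (insert_before(98)): list=[5, 98, 38, 1, 8, 7, 2, 4, 3] cursor@38
After 4 (prev): list=[5, 98, 38, 1, 8, 7, 2, 4, 3] cursor@98
After 5 (insert_before(12)): list=[5, 12, 98, 38, 1, 8, 7, 2, 4, 3] cursor@98
After 6 (insert_before(44)): list=[5, 12, 44, 98, 38, 1, 8, 7, 2, 4, 3] cursor@98
After 7 (insert_before(23)): list=[5, 12, 44, 23, 98, 38, 1, 8, 7, 2, 4, 3] cursor@98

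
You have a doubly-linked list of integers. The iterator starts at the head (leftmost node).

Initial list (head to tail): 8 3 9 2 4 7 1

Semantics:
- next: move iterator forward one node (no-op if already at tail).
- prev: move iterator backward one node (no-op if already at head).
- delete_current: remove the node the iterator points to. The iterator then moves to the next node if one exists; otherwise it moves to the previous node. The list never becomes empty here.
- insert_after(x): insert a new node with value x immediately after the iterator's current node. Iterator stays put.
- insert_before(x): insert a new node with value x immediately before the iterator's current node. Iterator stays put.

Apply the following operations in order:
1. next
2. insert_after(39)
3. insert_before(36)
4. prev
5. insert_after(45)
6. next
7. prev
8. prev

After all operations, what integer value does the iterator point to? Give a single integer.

After 1 (next): list=[8, 3, 9, 2, 4, 7, 1] cursor@3
After 2 (insert_after(39)): list=[8, 3, 39, 9, 2, 4, 7, 1] cursor@3
After 3 (insert_before(36)): list=[8, 36, 3, 39, 9, 2, 4, 7, 1] cursor@3
After 4 (prev): list=[8, 36, 3, 39, 9, 2, 4, 7, 1] cursor@36
After 5 (insert_after(45)): list=[8, 36, 45, 3, 39, 9, 2, 4, 7, 1] cursor@36
After 6 (next): list=[8, 36, 45, 3, 39, 9, 2, 4, 7, 1] cursor@45
After 7 (prev): list=[8, 36, 45, 3, 39, 9, 2, 4, 7, 1] cursor@36
After 8 (prev): list=[8, 36, 45, 3, 39, 9, 2, 4, 7, 1] cursor@8

Answer: 8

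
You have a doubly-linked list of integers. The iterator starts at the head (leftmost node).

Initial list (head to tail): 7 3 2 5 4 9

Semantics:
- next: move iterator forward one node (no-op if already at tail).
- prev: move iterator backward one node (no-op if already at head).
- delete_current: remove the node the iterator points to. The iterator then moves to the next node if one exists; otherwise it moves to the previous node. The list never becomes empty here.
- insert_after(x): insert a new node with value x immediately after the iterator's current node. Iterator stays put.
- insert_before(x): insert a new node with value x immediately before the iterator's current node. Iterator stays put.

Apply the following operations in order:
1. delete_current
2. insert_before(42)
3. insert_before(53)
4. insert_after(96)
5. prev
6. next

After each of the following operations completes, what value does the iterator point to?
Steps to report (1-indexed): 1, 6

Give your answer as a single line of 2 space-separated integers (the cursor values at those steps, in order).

Answer: 3 3

Derivation:
After 1 (delete_current): list=[3, 2, 5, 4, 9] cursor@3
After 2 (insert_before(42)): list=[42, 3, 2, 5, 4, 9] cursor@3
After 3 (insert_before(53)): list=[42, 53, 3, 2, 5, 4, 9] cursor@3
After 4 (insert_after(96)): list=[42, 53, 3, 96, 2, 5, 4, 9] cursor@3
After 5 (prev): list=[42, 53, 3, 96, 2, 5, 4, 9] cursor@53
After 6 (next): list=[42, 53, 3, 96, 2, 5, 4, 9] cursor@3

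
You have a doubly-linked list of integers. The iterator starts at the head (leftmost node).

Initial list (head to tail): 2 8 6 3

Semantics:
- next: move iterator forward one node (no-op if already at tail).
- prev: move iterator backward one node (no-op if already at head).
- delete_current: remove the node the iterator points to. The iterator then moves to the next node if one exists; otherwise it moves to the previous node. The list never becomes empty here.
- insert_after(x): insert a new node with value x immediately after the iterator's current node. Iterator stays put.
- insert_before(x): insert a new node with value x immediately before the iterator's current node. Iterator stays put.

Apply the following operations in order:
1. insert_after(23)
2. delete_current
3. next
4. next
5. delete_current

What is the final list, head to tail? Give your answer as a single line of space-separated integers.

Answer: 23 8 3

Derivation:
After 1 (insert_after(23)): list=[2, 23, 8, 6, 3] cursor@2
After 2 (delete_current): list=[23, 8, 6, 3] cursor@23
After 3 (next): list=[23, 8, 6, 3] cursor@8
After 4 (next): list=[23, 8, 6, 3] cursor@6
After 5 (delete_current): list=[23, 8, 3] cursor@3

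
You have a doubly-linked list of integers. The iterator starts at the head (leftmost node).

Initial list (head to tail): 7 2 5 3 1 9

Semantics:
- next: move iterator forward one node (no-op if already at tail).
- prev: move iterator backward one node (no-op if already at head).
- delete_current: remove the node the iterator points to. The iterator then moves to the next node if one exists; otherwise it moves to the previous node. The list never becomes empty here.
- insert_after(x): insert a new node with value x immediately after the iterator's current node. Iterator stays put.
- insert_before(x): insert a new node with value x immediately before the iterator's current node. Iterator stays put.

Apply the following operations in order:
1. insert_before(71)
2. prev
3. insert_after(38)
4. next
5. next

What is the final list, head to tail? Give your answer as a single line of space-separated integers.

Answer: 71 38 7 2 5 3 1 9

Derivation:
After 1 (insert_before(71)): list=[71, 7, 2, 5, 3, 1, 9] cursor@7
After 2 (prev): list=[71, 7, 2, 5, 3, 1, 9] cursor@71
After 3 (insert_after(38)): list=[71, 38, 7, 2, 5, 3, 1, 9] cursor@71
After 4 (next): list=[71, 38, 7, 2, 5, 3, 1, 9] cursor@38
After 5 (next): list=[71, 38, 7, 2, 5, 3, 1, 9] cursor@7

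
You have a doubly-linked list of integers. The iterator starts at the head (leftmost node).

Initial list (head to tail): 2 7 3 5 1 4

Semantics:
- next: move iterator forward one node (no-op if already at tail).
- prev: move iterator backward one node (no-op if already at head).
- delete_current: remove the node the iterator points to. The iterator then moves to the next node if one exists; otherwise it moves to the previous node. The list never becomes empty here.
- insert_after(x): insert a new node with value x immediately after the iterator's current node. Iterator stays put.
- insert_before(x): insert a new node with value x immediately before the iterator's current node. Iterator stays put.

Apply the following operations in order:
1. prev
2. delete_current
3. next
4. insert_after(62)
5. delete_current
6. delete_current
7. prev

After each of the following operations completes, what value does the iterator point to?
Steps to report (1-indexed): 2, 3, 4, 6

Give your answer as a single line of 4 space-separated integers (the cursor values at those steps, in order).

Answer: 7 3 3 5

Derivation:
After 1 (prev): list=[2, 7, 3, 5, 1, 4] cursor@2
After 2 (delete_current): list=[7, 3, 5, 1, 4] cursor@7
After 3 (next): list=[7, 3, 5, 1, 4] cursor@3
After 4 (insert_after(62)): list=[7, 3, 62, 5, 1, 4] cursor@3
After 5 (delete_current): list=[7, 62, 5, 1, 4] cursor@62
After 6 (delete_current): list=[7, 5, 1, 4] cursor@5
After 7 (prev): list=[7, 5, 1, 4] cursor@7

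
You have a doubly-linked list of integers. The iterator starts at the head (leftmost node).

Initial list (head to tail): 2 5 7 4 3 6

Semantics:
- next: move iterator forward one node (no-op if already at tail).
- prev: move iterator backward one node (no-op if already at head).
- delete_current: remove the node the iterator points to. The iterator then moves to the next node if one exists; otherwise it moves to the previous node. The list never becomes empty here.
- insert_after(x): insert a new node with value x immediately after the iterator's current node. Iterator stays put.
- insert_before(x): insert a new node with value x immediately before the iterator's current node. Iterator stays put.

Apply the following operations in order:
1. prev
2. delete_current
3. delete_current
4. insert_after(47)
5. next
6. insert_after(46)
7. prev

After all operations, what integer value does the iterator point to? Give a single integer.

Answer: 7

Derivation:
After 1 (prev): list=[2, 5, 7, 4, 3, 6] cursor@2
After 2 (delete_current): list=[5, 7, 4, 3, 6] cursor@5
After 3 (delete_current): list=[7, 4, 3, 6] cursor@7
After 4 (insert_after(47)): list=[7, 47, 4, 3, 6] cursor@7
After 5 (next): list=[7, 47, 4, 3, 6] cursor@47
After 6 (insert_after(46)): list=[7, 47, 46, 4, 3, 6] cursor@47
After 7 (prev): list=[7, 47, 46, 4, 3, 6] cursor@7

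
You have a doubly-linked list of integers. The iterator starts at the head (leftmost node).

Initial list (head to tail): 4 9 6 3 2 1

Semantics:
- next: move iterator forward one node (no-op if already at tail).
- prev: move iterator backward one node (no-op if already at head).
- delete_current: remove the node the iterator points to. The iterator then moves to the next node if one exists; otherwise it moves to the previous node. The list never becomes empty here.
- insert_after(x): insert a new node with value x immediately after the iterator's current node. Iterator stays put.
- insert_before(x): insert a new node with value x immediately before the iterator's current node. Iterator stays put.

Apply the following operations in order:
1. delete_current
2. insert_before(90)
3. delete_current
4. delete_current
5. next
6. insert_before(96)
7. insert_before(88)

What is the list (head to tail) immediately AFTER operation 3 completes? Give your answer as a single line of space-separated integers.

Answer: 90 6 3 2 1

Derivation:
After 1 (delete_current): list=[9, 6, 3, 2, 1] cursor@9
After 2 (insert_before(90)): list=[90, 9, 6, 3, 2, 1] cursor@9
After 3 (delete_current): list=[90, 6, 3, 2, 1] cursor@6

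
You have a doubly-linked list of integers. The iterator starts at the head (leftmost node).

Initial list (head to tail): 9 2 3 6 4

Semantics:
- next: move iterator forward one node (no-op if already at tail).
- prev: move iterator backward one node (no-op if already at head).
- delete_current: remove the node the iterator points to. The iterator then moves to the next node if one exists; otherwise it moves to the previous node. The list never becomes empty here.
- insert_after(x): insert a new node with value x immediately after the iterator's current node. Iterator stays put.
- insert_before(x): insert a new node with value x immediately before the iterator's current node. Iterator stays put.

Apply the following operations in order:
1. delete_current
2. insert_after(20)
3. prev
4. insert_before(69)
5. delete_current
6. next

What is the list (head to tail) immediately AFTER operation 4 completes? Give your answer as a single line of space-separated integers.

After 1 (delete_current): list=[2, 3, 6, 4] cursor@2
After 2 (insert_after(20)): list=[2, 20, 3, 6, 4] cursor@2
After 3 (prev): list=[2, 20, 3, 6, 4] cursor@2
After 4 (insert_before(69)): list=[69, 2, 20, 3, 6, 4] cursor@2

Answer: 69 2 20 3 6 4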